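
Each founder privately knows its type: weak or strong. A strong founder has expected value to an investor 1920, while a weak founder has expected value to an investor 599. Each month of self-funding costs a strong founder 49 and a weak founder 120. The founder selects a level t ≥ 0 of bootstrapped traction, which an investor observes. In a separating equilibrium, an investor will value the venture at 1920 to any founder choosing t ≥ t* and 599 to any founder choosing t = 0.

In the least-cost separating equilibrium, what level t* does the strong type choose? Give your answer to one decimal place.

A weak founder choosing t = 0 receives 599.
Imitating at t* instead would pay 1920 at cost 120·t*, netting 1920 − 120·t*.
Indifference: 599 = 1920 − 120·t*, so t* = (1920 − 599) / 120 ≈ 11.0.
This is the weak type's binding incentive-compatibility constraint; any t ≥ 11.0 sustains separation on that side.

11.0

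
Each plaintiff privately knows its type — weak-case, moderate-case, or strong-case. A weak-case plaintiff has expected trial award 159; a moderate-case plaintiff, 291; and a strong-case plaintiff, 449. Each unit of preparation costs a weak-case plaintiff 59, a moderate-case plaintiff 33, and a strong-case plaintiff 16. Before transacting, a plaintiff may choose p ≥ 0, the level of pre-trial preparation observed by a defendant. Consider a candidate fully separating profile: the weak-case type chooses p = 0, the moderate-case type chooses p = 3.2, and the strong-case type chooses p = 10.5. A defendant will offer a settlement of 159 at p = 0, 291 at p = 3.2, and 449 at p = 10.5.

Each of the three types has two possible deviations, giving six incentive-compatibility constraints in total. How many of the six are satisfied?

6

Moderate-case (own payoff 291 − 33×3.2 = 185.4): to p=0 gives 159 → no gain ✓; to p=10.5 gives 449 − 33×10.5 = 102.5 → no gain ✓.
Weak-case (own payoff 159): to p=3.2 gives 291 − 59×3.2 = 102.2 → no gain ✓; to p=10.5 gives 449 − 59×10.5 = -170.5 → no gain ✓.
Strong-case (own payoff 449 − 16×10.5 = 281): to p=0 gives 159 → no gain ✓; to p=3.2 gives 291 − 16×3.2 = 239.8 → no gain ✓.
6 of the 6 constraints hold; this profile is a separating equilibrium.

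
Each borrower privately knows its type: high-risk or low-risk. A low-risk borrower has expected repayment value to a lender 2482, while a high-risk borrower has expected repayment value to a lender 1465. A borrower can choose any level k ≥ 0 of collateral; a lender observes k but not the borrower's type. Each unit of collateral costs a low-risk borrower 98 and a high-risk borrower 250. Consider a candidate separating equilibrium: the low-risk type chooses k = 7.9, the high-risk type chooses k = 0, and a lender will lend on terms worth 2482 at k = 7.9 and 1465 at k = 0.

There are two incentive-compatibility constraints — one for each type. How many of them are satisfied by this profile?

Low-risk type: signal → 2482 − 98 × 7.9 = 1707.8; deviate to 0 → 1465. IC holds (1707.8 ≥ 1465).
High-risk type: stay at 0 → 1465; mimic → 2482 − 250 × 7.9 = 507. IC holds (1465 ≥ 507).
2 of 2 constraints hold, so this is a separating equilibrium.

2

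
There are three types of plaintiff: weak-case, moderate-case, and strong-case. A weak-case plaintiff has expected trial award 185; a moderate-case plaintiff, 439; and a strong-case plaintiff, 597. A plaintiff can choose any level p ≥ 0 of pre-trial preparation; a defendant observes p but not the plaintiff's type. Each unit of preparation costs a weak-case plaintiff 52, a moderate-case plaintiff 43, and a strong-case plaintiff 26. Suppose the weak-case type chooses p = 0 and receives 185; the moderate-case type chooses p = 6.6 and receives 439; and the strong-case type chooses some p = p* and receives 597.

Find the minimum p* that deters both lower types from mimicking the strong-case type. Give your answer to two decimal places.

Moderate-case type (on-path payoff 439 − 43×6.6 = 155.2) won't mimic when 155.2 ≥ 597 − 43·p*, i.e. p* ≥ 10.27.
Weak-case type (on-path payoff 185) won't mimic when 185 ≥ 597 − 52·p*, i.e. p* ≥ 7.92.
Both must hold, so p* = max(7.92, 10.27) = 10.27. The moderate-case type's constraint binds.

10.27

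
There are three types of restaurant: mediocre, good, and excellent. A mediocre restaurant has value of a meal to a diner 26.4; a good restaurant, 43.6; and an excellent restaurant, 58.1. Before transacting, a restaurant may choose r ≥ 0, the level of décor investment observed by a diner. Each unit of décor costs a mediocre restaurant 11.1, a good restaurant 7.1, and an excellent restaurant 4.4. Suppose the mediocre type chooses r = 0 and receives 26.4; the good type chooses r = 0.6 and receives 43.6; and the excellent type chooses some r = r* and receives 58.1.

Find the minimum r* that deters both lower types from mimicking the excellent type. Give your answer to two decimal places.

Mediocre type (on-path payoff 26.4) won't mimic when 26.4 ≥ 58.1 − 11.1·r*, i.e. r* ≥ 2.86.
Good type (on-path payoff 43.6 − 7.1×0.6 = 39.34) won't mimic when 39.34 ≥ 58.1 − 7.1·r*, i.e. r* ≥ 2.64.
Both must hold, so r* = max(2.86, 2.64) = 2.86. The mediocre type's constraint binds.

2.86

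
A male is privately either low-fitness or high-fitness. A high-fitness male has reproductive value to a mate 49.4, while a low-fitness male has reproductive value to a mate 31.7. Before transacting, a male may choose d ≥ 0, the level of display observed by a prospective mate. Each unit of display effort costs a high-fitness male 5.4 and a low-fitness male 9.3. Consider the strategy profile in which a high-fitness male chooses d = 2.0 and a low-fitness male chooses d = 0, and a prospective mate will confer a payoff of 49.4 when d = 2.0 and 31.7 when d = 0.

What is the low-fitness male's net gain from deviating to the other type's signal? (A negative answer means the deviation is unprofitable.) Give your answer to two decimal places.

Playing d = 0 the low-fitness male receives 31.7.
Deviating to d = 2.0 brings payment 49.4 at cost 9.3 × 2.0 = 18.6, netting 30.8.
Gain from deviating: 30.8 − 31.7 = -0.90.
The gain is negative, so the low-fitness type's incentive-compatibility constraint is satisfied.

-0.90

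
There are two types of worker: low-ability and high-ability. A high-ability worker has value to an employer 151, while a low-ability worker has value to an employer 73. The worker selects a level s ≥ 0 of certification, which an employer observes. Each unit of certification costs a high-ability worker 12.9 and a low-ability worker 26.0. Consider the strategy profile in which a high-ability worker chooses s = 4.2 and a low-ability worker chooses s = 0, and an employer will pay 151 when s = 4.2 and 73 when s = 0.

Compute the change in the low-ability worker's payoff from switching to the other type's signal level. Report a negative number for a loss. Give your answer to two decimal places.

Playing s = 0 the low-ability worker receives 73.
Deviating to s = 4.2 brings payment 151 at cost 26.0 × 4.2 = 109.2, netting 41.8.
Gain from deviating: 41.8 − 73 = -31.20.
The gain is negative, so the low-ability type's incentive-compatibility constraint is satisfied.

-31.20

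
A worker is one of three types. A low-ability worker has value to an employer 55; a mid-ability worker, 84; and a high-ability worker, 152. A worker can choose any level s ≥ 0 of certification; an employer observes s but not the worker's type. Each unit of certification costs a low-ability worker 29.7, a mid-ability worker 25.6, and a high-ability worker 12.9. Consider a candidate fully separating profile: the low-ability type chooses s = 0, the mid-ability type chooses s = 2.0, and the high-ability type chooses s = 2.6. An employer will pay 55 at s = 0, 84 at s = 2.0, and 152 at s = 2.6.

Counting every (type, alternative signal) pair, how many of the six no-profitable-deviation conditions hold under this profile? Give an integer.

3

Low-ability (own payoff 55): to s=2.0 gives 84 − 29.7×2.0 = 24.6 → no gain ✓; to s=2.6 gives 152 − 29.7×2.6 = 74.78 → profitable ✗.
Mid-ability (own payoff 84 − 25.6×2.0 = 32.8): to s=0 gives 55 → profitable ✗; to s=2.6 gives 152 − 25.6×2.6 = 85.44 → profitable ✗.
High-ability (own payoff 152 − 12.9×2.6 = 118.46): to s=0 gives 55 → no gain ✓; to s=2.0 gives 84 − 12.9×2.0 = 58.2 → no gain ✓.
3 of the 6 constraints hold; not an equilibrium.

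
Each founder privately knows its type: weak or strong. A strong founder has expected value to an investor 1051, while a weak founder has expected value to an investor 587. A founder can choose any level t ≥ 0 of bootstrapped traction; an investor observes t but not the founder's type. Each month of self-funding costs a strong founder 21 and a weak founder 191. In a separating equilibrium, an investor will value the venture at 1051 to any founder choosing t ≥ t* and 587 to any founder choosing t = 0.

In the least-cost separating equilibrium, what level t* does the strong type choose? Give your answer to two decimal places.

2.43

A weak founder choosing t = 0 receives 587.
Imitating at t* instead would pay 1051 at cost 191·t*, netting 1051 − 191·t*.
Indifference: 587 = 1051 − 191·t*, so t* = (1051 − 587) / 191 ≈ 2.43.
This is the weak type's binding incentive-compatibility constraint; any t ≥ 2.43 sustains separation on that side.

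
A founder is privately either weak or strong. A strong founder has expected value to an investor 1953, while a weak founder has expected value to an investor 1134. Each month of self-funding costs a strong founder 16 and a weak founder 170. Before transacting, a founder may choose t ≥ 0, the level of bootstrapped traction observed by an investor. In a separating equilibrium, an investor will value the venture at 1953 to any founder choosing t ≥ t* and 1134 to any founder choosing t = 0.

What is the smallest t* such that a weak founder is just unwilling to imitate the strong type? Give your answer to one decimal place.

A weak founder choosing t = 0 receives 1134.
Imitating at t* instead would pay 1953 at cost 170·t*, netting 1953 − 170·t*.
Indifference: 1134 = 1953 − 170·t*, so t* = (1953 − 1134) / 170 ≈ 4.8.
At t* the weak type's incentive constraint just binds; the strong type strictly prefers t* since its per-unit cost is lower.

4.8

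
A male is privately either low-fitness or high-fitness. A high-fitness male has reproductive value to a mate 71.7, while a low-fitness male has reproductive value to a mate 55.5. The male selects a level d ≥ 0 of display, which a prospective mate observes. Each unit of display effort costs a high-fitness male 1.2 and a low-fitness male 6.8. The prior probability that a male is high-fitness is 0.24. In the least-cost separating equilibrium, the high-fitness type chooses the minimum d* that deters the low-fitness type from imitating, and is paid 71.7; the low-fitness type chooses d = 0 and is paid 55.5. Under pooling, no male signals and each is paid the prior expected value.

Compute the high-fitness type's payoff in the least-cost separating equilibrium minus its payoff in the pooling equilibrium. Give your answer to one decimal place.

Least-cost separating signal: d* solves 55.5 = 71.7 − 6.8·d*, so d* = (71.7 − 55.5)/6.8 ≈ 2.3824.
High-fitness type's separating payoff: 71.7 − 1.2 × d* = 71.7 − 1.2 × (71.7 − 55.5)/6.8 = 71.7 − 19.44/6.8 ≈ 68.841.
Pooling payoff: 0.24 × 71.7 + 0.76 × 55.5 = 59.388.
Difference: 68.841 − 59.388 = 9.453, i.e. 9.5 to one decimal place.
The high-fitness type prefers to separate.

9.5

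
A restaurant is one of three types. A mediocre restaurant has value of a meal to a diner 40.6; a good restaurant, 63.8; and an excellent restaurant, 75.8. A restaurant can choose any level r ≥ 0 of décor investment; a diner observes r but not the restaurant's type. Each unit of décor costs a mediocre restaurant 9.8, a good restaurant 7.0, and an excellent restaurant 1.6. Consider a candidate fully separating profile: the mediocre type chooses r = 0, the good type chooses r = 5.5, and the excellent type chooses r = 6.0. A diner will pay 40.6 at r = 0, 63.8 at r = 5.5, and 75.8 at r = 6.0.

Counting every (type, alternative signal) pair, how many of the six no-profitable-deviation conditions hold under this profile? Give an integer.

4

Excellent (own payoff 75.8 − 1.6×6.0 = 66.2): to r=0 gives 40.6 → no gain ✓; to r=5.5 gives 63.8 − 1.6×5.5 = 55 → no gain ✓.
Mediocre (own payoff 40.6): to r=5.5 gives 63.8 − 9.8×5.5 = 9.9 → no gain ✓; to r=6.0 gives 75.8 − 9.8×6.0 = 17 → no gain ✓.
Good (own payoff 63.8 − 7.0×5.5 = 25.3): to r=0 gives 40.6 → profitable ✗; to r=6.0 gives 75.8 − 7.0×6.0 = 33.8 → profitable ✗.
4 of the 6 constraints hold; not an equilibrium.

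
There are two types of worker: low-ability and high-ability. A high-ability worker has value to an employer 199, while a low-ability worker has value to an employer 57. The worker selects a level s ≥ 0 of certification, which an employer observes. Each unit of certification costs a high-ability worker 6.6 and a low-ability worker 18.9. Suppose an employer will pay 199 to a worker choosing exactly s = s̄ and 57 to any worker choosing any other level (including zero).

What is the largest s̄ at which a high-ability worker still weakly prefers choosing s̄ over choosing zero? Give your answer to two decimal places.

Choosing s̄ yields the high-ability type 199 − 6.6·s̄; choosing zero yields 57.
The high-ability type is indifferent at 199 − 6.6·s̄ = 57, i.e. s̄ = (199 − 57) / 6.6 ≈ 21.52.
For any s̄ above 21.52 the high-ability type would rather pool at zero, so separation collapses.

21.52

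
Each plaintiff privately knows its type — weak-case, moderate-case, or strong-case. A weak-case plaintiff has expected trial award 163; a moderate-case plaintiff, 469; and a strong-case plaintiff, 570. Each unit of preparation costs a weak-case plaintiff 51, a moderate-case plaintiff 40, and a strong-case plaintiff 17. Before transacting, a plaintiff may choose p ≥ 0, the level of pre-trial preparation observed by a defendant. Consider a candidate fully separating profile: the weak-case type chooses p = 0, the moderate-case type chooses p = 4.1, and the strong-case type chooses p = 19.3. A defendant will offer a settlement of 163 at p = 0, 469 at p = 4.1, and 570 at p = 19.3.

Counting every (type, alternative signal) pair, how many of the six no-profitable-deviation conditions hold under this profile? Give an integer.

Moderate-case (own payoff 469 − 40×4.1 = 305): to p=0 gives 163 → no gain ✓; to p=19.3 gives 570 − 40×19.3 = -202 → no gain ✓.
Weak-case (own payoff 163): to p=4.1 gives 469 − 51×4.1 = 259.9 → profitable ✗; to p=19.3 gives 570 − 51×19.3 = -414.3 → no gain ✓.
Strong-case (own payoff 570 − 17×19.3 = 241.9): to p=0 gives 163 → no gain ✓; to p=4.1 gives 469 − 17×4.1 = 399.3 → profitable ✗.
4 of the 6 constraints hold; not an equilibrium.

4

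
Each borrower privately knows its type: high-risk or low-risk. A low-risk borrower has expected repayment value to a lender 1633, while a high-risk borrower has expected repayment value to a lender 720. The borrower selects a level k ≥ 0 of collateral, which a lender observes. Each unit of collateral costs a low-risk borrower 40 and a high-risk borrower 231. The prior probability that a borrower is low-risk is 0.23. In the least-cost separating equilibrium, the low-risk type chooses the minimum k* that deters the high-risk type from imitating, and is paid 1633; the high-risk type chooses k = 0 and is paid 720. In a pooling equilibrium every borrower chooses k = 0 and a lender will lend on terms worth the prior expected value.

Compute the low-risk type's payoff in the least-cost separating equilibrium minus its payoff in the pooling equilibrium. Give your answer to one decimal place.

544.9

Least-cost separating signal: k* solves 720 = 1633 − 231·k*, so k* = (1633 − 720)/231 ≈ 3.9524.
Low-risk type's separating payoff: 1633 − 40 × k* = 1633 − 40 × (1633 − 720)/231 = 1633 − 36520/231 ≈ 1474.905.
Pooling payoff: 0.23 × 1633 + 0.77 × 720 = 929.99.
Difference: 1474.905 − 929.99 = 544.915, i.e. 544.9 to one decimal place.
The low-risk type prefers to separate.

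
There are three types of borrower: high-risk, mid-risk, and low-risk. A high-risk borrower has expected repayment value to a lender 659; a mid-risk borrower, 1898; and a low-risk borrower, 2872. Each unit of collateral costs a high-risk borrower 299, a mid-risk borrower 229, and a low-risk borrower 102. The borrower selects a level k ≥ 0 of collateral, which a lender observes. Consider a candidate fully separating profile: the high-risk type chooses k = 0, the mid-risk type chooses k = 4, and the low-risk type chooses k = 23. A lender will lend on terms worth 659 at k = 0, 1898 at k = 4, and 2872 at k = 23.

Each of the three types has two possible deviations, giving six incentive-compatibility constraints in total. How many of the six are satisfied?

Low-risk (own payoff 2872 − 102×23 = 526): to k=0 gives 659 → profitable ✗; to k=4 gives 1898 − 102×4 = 1490 → profitable ✗.
High-risk (own payoff 659): to k=4 gives 1898 − 299×4 = 702 → profitable ✗; to k=23 gives 2872 − 299×23 = -4005 → no gain ✓.
Mid-risk (own payoff 1898 − 229×4 = 982): to k=0 gives 659 → no gain ✓; to k=23 gives 2872 − 229×23 = -2395 → no gain ✓.
3 of the 6 constraints hold; not an equilibrium.

3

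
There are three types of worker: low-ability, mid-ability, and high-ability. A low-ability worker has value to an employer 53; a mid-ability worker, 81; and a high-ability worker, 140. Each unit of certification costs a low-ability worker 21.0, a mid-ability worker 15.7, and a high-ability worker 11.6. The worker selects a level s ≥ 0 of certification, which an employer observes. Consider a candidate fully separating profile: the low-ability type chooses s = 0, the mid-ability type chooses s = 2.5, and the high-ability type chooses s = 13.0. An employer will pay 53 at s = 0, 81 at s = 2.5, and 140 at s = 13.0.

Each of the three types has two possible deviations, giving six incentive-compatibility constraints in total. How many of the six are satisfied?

3

High-ability (own payoff 140 − 11.6×13.0 = -10.8): to s=0 gives 53 → profitable ✗; to s=2.5 gives 81 − 11.6×2.5 = 52 → profitable ✗.
Low-ability (own payoff 53): to s=2.5 gives 81 − 21.0×2.5 = 28.5 → no gain ✓; to s=13.0 gives 140 − 21.0×13.0 = -133 → no gain ✓.
Mid-ability (own payoff 81 − 15.7×2.5 = 41.75): to s=0 gives 53 → profitable ✗; to s=13.0 gives 140 − 15.7×13.0 = -64.1 → no gain ✓.
3 of the 6 constraints hold; not an equilibrium.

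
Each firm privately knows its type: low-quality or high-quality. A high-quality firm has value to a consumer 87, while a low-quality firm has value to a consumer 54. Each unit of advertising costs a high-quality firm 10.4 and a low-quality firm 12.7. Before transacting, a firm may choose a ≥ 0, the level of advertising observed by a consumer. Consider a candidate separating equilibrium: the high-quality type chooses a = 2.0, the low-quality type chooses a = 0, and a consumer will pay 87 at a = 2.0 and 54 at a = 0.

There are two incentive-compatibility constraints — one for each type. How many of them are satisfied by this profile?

Low-quality type: stay at 0 → 54; mimic → 87 − 12.7 × 2.0 = 61.6. IC fails (54 < 61.6).
High-quality type: signal → 87 − 10.4 × 2.0 = 66.2; deviate to 0 → 54. IC holds (66.2 ≥ 54).
1 of 2 constraints hold, so this profile is not an equilibrium.

1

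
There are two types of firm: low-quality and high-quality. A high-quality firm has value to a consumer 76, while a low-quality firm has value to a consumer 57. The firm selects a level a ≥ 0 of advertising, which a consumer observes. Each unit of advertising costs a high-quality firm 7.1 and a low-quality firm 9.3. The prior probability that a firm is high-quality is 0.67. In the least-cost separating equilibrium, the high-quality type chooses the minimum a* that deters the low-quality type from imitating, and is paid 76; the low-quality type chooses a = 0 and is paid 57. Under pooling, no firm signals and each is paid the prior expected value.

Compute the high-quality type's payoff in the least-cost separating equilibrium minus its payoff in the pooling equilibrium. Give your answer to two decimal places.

-8.24

Least-cost separating signal: a* solves 57 = 76 − 9.3·a*, so a* = (76 − 57)/9.3 ≈ 2.0430.
High-quality type's separating payoff: 76 − 7.1 × a* = 76 − 7.1 × (76 − 57)/9.3 = 76 − 134.9/9.3 ≈ 61.4946.
Pooling payoff: 0.67 × 76 + 0.33 × 57 = 69.73.
Difference: 61.4946 − 69.73 = -8.2354, i.e. -8.24 to two decimal places.
The high-quality type would prefer the pooling outcome.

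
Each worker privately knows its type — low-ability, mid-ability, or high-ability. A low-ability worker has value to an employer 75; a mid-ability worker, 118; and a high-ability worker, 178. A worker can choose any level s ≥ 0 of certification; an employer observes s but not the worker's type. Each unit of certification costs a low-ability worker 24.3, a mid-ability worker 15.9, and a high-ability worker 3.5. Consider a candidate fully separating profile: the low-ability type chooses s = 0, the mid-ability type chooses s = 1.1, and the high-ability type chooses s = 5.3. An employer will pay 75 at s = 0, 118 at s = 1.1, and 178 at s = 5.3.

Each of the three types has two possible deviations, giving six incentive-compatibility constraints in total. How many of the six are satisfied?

High-ability (own payoff 178 − 3.5×5.3 = 159.45): to s=0 gives 75 → no gain ✓; to s=1.1 gives 118 − 3.5×1.1 = 114.15 → no gain ✓.
Mid-ability (own payoff 118 − 15.9×1.1 = 100.51): to s=0 gives 75 → no gain ✓; to s=5.3 gives 178 − 15.9×5.3 = 93.73 → no gain ✓.
Low-ability (own payoff 75): to s=1.1 gives 118 − 24.3×1.1 = 91.27 → profitable ✗; to s=5.3 gives 178 − 24.3×5.3 = 49.21 → no gain ✓.
5 of the 6 constraints hold; not an equilibrium.

5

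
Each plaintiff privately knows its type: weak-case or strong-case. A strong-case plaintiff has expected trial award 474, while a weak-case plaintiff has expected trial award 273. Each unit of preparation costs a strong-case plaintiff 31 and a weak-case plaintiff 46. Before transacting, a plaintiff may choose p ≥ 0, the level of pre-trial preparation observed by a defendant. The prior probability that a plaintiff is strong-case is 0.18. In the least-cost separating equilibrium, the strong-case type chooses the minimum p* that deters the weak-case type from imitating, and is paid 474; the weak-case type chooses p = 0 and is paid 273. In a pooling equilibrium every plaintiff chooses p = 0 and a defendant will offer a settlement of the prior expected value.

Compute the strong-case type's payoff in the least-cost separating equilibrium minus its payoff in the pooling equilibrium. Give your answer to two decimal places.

29.36

Least-cost separating signal: p* solves 273 = 474 − 46·p*, so p* = (474 − 273)/46 ≈ 4.3696.
Strong-case type's separating payoff: 474 − 31 × p* = 474 − 31 × (474 − 273)/46 = 474 − 6231/46 ≈ 338.5435.
Pooling payoff: 0.18 × 474 + 0.82 × 273 = 309.18.
Difference: 338.5435 − 309.18 = 29.3635, i.e. 29.36 to two decimal places.
The strong-case type prefers to separate.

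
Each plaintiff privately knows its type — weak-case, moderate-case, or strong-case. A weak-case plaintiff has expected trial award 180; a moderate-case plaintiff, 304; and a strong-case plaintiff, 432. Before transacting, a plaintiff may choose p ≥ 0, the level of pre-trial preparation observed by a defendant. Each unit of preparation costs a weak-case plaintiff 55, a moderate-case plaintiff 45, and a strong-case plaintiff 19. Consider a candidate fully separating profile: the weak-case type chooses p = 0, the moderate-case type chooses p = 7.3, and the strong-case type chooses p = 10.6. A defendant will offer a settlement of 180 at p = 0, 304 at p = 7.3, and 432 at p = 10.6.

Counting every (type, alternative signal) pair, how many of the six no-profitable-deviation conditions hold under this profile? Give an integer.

5

Strong-case (own payoff 432 − 19×10.6 = 230.6): to p=0 gives 180 → no gain ✓; to p=7.3 gives 304 − 19×7.3 = 165.3 → no gain ✓.
Moderate-case (own payoff 304 − 45×7.3 = -24.5): to p=0 gives 180 → profitable ✗; to p=10.6 gives 432 − 45×10.6 = -45 → no gain ✓.
Weak-case (own payoff 180): to p=7.3 gives 304 − 55×7.3 = -97.5 → no gain ✓; to p=10.6 gives 432 − 55×10.6 = -151 → no gain ✓.
5 of the 6 constraints hold; not an equilibrium.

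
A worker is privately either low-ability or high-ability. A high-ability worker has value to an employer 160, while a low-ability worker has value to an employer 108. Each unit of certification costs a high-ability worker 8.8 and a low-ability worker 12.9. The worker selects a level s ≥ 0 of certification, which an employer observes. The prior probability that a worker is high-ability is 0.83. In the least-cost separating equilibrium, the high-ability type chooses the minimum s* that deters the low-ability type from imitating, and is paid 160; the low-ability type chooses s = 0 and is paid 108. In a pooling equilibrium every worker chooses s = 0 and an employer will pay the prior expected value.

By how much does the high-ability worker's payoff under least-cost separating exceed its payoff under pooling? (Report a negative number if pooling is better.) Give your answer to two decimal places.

-26.63

Least-cost separating signal: s* solves 108 = 160 − 12.9·s*, so s* = (160 − 108)/12.9 ≈ 4.0310.
High-ability type's separating payoff: 160 − 8.8 × s* = 160 − 8.8 × (160 − 108)/12.9 = 160 − 457.6/12.9 ≈ 124.5271.
Pooling payoff: 0.83 × 160 + 0.17 × 108 = 151.16.
Difference: 124.5271 − 151.16 = -26.6329, i.e. -26.63 to two decimal places.
The high-ability type would prefer the pooling outcome.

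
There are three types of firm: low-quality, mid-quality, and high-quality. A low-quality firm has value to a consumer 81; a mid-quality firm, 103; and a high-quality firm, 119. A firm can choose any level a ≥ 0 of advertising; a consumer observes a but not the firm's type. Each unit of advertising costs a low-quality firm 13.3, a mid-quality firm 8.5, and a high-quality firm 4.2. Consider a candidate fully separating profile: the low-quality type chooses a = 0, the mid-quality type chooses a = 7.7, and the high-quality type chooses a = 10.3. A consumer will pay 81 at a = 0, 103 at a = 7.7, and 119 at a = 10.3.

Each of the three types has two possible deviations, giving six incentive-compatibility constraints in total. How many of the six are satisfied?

Low-quality (own payoff 81): to a=7.7 gives 103 − 13.3×7.7 = 0.59 → no gain ✓; to a=10.3 gives 119 − 13.3×10.3 = -17.99 → no gain ✓.
High-quality (own payoff 119 − 4.2×10.3 = 75.74): to a=0 gives 81 → profitable ✗; to a=7.7 gives 103 − 4.2×7.7 = 70.66 → no gain ✓.
Mid-quality (own payoff 103 − 8.5×7.7 = 37.55): to a=0 gives 81 → profitable ✗; to a=10.3 gives 119 − 8.5×10.3 = 31.45 → no gain ✓.
4 of the 6 constraints hold; not an equilibrium.

4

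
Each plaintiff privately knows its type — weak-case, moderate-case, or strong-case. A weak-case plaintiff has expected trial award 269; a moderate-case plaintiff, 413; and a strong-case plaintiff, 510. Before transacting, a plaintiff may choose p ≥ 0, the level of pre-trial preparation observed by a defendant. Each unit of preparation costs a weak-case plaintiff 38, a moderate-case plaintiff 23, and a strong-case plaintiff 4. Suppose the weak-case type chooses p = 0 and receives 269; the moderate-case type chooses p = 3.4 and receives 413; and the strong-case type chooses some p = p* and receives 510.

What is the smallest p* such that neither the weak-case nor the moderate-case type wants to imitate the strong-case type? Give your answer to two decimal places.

Weak-case type (on-path payoff 269) won't mimic when 269 ≥ 510 − 38·p*, i.e. p* ≥ 6.34.
Moderate-case type (on-path payoff 413 − 23×3.4 = 334.8) won't mimic when 334.8 ≥ 510 − 23·p*, i.e. p* ≥ 7.62.
Both must hold, so p* = max(6.34, 7.62) = 7.62. The moderate-case type's constraint binds.

7.62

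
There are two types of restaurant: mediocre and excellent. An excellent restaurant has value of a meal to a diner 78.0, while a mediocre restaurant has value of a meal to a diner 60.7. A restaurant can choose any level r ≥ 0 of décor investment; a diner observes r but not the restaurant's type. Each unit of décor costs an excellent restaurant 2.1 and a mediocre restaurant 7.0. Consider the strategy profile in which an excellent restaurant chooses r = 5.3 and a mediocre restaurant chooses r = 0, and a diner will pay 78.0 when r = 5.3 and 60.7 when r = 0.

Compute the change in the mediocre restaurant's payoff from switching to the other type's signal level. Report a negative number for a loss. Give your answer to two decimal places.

Playing r = 0 the mediocre restaurant receives 60.7.
Deviating to r = 5.3 brings payment 78.0 at cost 7.0 × 5.3 = 37.1, netting 40.9.
Gain from deviating: 40.9 − 60.7 = -19.80.
The gain is negative, so the mediocre type's incentive-compatibility constraint is satisfied.

-19.80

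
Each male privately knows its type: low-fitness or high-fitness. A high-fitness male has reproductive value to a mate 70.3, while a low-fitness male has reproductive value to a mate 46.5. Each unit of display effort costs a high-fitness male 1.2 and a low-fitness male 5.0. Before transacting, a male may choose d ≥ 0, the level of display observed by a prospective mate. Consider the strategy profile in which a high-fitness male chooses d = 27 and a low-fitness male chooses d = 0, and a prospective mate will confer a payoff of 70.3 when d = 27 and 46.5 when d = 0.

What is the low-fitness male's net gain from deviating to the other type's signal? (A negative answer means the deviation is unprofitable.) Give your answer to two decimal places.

Playing d = 0 the low-fitness male receives 46.5.
Deviating to d = 27 brings payment 70.3 at cost 5.0 × 27 = 135, netting -64.7.
Gain from deviating: -64.7 − 46.5 = -111.20.
The gain is negative, so the low-fitness type's incentive-compatibility constraint is satisfied.

-111.20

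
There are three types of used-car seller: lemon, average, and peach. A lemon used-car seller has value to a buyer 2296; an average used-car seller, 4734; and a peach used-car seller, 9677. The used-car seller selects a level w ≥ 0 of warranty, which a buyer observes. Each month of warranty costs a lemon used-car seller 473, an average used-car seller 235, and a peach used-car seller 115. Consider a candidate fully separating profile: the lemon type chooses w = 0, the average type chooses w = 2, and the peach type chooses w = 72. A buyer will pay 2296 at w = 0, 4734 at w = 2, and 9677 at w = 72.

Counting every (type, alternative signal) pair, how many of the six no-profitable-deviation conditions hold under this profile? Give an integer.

Average (own payoff 4734 − 235×2 = 4264): to w=0 gives 2296 → no gain ✓; to w=72 gives 9677 − 235×72 = -7243 → no gain ✓.
Lemon (own payoff 2296): to w=2 gives 4734 − 473×2 = 3788 → profitable ✗; to w=72 gives 9677 − 473×72 = -24379 → no gain ✓.
Peach (own payoff 9677 − 115×72 = 1397): to w=0 gives 2296 → profitable ✗; to w=2 gives 4734 − 115×2 = 4504 → profitable ✗.
3 of the 6 constraints hold; not an equilibrium.

3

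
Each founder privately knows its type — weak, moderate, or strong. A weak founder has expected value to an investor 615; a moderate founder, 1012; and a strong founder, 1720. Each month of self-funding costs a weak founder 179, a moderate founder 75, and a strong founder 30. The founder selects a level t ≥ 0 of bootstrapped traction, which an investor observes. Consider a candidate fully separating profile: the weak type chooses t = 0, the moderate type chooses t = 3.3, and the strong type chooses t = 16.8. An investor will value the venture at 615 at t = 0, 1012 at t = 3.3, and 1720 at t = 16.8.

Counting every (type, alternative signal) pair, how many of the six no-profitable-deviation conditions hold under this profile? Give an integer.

Moderate (own payoff 1012 − 75×3.3 = 764.5): to t=0 gives 615 → no gain ✓; to t=16.8 gives 1720 − 75×16.8 = 460 → no gain ✓.
Weak (own payoff 615): to t=3.3 gives 1012 − 179×3.3 = 421.3 → no gain ✓; to t=16.8 gives 1720 − 179×16.8 = -1287.2 → no gain ✓.
Strong (own payoff 1720 − 30×16.8 = 1216): to t=0 gives 615 → no gain ✓; to t=3.3 gives 1012 − 30×3.3 = 913 → no gain ✓.
6 of the 6 constraints hold; this profile is a separating equilibrium.

6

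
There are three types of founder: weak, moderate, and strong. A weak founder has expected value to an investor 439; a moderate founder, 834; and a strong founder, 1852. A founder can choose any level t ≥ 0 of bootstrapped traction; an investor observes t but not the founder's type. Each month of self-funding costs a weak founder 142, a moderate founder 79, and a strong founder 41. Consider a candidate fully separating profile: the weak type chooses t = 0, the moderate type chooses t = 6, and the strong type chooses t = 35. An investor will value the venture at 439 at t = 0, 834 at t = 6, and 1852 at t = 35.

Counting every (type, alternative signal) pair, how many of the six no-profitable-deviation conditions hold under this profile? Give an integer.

Moderate (own payoff 834 − 79×6 = 360): to t=0 gives 439 → profitable ✗; to t=35 gives 1852 − 79×35 = -913 → no gain ✓.
Strong (own payoff 1852 − 41×35 = 417): to t=0 gives 439 → profitable ✗; to t=6 gives 834 − 41×6 = 588 → profitable ✗.
Weak (own payoff 439): to t=6 gives 834 − 142×6 = -18 → no gain ✓; to t=35 gives 1852 − 142×35 = -3118 → no gain ✓.
3 of the 6 constraints hold; not an equilibrium.

3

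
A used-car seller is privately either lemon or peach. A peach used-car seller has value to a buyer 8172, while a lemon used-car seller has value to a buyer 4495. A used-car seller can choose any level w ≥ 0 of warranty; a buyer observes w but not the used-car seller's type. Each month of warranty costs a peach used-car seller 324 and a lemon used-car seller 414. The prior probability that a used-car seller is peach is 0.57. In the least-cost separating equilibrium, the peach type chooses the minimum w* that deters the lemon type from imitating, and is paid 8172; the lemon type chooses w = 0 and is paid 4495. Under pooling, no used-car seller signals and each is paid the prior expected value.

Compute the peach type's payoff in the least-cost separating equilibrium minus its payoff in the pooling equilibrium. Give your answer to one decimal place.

-1296.5

Least-cost separating signal: w* solves 4495 = 8172 − 414·w*, so w* = (8172 − 4495)/414 ≈ 8.8816.
Peach type's separating payoff: 8172 − 324 × w* = 8172 − 324 × (8172 − 4495)/414 = 8172 − 1191348/414 ≈ 5294.348.
Pooling payoff: 0.57 × 8172 + 0.43 × 4495 = 6590.89.
Difference: 5294.348 − 6590.89 = -1296.542, i.e. -1296.5 to one decimal place.
The peach type would prefer the pooling outcome.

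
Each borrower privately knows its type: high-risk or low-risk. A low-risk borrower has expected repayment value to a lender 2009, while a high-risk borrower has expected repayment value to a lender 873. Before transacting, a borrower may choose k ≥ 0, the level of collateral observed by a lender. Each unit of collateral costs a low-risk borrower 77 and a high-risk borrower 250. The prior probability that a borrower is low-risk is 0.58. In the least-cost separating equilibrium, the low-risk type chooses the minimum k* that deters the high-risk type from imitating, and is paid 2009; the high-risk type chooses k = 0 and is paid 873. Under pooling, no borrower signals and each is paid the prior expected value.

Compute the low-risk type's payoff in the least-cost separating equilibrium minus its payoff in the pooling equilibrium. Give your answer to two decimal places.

127.23

Least-cost separating signal: k* solves 873 = 2009 − 250·k*, so k* = (2009 − 873)/250 = 4.544.
Low-risk type's separating payoff: 2009 − 77 × k* = 2009 − 77 × (2009 − 873)/250 = 2009 − 87472/250 = 1659.112.
Pooling payoff: 0.58 × 2009 + 0.42 × 873 = 1531.88.
Difference: 1659.112 − 1531.88 = 127.232, i.e. 127.23 to two decimal places.
The low-risk type prefers to separate.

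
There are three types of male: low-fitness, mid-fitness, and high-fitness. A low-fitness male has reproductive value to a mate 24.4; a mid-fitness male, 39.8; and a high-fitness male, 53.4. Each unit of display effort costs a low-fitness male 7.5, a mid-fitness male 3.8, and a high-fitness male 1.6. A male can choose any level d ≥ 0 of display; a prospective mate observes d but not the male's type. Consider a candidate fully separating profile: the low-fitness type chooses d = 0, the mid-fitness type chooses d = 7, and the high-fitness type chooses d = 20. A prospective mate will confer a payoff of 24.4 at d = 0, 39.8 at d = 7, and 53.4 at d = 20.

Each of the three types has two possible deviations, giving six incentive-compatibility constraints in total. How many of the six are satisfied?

3

Mid-fitness (own payoff 39.8 − 3.8×7 = 13.2): to d=0 gives 24.4 → profitable ✗; to d=20 gives 53.4 − 3.8×20 = -22.6 → no gain ✓.
Low-fitness (own payoff 24.4): to d=7 gives 39.8 − 7.5×7 = -12.7 → no gain ✓; to d=20 gives 53.4 − 7.5×20 = -96.6 → no gain ✓.
High-fitness (own payoff 53.4 − 1.6×20 = 21.4): to d=0 gives 24.4 → profitable ✗; to d=7 gives 39.8 − 1.6×7 = 28.6 → profitable ✗.
3 of the 6 constraints hold; not an equilibrium.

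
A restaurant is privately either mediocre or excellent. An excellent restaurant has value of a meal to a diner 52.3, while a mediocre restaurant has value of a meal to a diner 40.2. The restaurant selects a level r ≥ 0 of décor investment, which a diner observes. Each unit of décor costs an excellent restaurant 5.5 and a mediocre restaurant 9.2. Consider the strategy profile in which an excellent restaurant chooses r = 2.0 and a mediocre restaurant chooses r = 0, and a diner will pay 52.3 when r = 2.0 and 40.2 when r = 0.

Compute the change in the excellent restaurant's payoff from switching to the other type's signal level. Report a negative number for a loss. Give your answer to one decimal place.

Playing r = 2.0 the excellent restaurant receives 52.3 − 5.5 × 2.0 = 41.3.
Deviating to r = 0 yields 40.2 instead.
Gain from deviating: 40.2 − 41.3 = -1.1.
The gain is negative, so the excellent type's incentive-compatibility constraint is satisfied.

-1.1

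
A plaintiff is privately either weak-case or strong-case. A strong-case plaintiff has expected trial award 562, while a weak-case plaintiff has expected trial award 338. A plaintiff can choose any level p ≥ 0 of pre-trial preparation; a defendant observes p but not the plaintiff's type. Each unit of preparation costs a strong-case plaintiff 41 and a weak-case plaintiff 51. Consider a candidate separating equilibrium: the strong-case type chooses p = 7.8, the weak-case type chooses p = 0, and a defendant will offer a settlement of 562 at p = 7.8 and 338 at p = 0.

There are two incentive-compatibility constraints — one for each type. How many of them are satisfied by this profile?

Weak-case type: stay at 0 → 338; mimic → 562 − 51 × 7.8 = 164.2. IC holds (338 ≥ 164.2).
Strong-case type: signal → 562 − 41 × 7.8 = 242.2; deviate to 0 → 338. IC fails (242.2 < 338).
1 of 2 constraints hold, so this profile is not an equilibrium.

1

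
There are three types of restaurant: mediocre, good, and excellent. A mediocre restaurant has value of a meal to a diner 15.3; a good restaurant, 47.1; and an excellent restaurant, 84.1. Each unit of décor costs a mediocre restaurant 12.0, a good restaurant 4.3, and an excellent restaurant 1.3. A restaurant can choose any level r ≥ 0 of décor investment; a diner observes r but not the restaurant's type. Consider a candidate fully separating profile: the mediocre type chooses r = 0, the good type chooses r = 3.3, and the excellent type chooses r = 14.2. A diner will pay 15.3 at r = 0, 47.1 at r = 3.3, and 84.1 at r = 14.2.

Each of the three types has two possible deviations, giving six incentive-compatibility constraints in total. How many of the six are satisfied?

6

Good (own payoff 47.1 − 4.3×3.3 = 32.91): to r=0 gives 15.3 → no gain ✓; to r=14.2 gives 84.1 − 4.3×14.2 = 23.04 → no gain ✓.
Mediocre (own payoff 15.3): to r=3.3 gives 47.1 − 12.0×3.3 = 7.5 → no gain ✓; to r=14.2 gives 84.1 − 12.0×14.2 = -86.3 → no gain ✓.
Excellent (own payoff 84.1 − 1.3×14.2 = 65.64): to r=0 gives 15.3 → no gain ✓; to r=3.3 gives 47.1 − 1.3×3.3 = 42.81 → no gain ✓.
6 of the 6 constraints hold; this profile is a separating equilibrium.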